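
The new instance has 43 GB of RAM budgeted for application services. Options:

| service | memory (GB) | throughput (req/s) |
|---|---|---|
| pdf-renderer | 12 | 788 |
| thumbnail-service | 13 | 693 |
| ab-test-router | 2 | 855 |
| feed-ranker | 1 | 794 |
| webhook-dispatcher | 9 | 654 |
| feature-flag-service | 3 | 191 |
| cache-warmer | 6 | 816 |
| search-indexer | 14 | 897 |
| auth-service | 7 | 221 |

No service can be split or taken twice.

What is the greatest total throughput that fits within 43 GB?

4600

By throughput per GB: feed-ranker 794.00, ab-test-router 427.50, cache-warmer 136.00 lead.
The ratio heuristic lands on pdf-renderer + ab-test-router + feed-ranker + webhook-dispatcher + feature-flag-service + cache-warmer + auth-service (4319) but leaves 3 GB idle.
Replace feature-flag-service and auth-service with thumbnail-service: the trade gains 281 net, giving 4600 at 43 GB.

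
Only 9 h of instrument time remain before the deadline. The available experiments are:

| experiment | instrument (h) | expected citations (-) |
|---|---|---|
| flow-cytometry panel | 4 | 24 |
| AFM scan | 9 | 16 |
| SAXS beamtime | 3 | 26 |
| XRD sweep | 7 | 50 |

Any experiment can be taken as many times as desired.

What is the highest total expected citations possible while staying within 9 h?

Taking 3×SAXS beamtime: 9 h used, 78 in expected citations.

78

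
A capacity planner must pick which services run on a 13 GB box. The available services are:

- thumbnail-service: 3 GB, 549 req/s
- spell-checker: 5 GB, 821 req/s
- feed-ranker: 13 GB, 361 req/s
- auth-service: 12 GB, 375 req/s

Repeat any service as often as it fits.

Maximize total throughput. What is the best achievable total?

The ratio ordering already packs tightly: 4×thumbnail-service, 12 GB, 2196.
The spare 1 GB is too small for any remaining service, and no exchange beats 2196.

2196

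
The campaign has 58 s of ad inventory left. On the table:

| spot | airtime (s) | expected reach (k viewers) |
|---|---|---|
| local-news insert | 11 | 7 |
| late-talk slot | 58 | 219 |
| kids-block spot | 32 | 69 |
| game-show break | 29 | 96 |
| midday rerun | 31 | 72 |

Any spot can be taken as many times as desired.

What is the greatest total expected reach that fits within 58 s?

Taking late-talk slot: 58 s used, 219 in expected reach.
That's the maximum — no swap from here does better than 219.

219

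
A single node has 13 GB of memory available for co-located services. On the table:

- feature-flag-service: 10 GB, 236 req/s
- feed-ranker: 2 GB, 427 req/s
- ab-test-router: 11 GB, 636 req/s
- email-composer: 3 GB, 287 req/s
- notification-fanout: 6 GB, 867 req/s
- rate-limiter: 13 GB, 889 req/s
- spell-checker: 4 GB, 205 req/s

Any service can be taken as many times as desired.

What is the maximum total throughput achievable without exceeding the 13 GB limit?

2562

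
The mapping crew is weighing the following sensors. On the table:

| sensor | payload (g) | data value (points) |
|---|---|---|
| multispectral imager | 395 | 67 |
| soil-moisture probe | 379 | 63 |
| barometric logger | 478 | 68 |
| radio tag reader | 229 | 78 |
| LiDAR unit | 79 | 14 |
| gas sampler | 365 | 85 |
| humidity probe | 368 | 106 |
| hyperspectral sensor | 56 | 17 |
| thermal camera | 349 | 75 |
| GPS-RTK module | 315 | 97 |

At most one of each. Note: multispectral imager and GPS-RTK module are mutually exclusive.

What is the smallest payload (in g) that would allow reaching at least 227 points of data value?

818

Need the lightest bundle worth ≥ 227.
Taking LiDAR unit + humidity probe + hyperspectral sensor + GPS-RTK module gives 234 (≥ 227) for 818 g.
No combination under 818 g hits 227.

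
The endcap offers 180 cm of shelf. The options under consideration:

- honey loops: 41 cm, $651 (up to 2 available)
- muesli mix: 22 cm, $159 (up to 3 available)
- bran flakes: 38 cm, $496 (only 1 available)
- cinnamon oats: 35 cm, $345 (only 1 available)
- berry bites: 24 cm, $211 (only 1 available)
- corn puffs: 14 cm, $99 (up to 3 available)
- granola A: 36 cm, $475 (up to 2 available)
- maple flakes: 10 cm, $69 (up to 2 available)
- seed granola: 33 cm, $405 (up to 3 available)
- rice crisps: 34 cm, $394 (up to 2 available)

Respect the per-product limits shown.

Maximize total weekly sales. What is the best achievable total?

2484

The ratio heuristic lands on 2×honey loops + berry bites + 2×granola A (2463) but leaves 2 cm idle.
The 36 cm tied up in granola A is better spent on bran flakes — total rises to 2484 (180 cm).
No other feasible combination exceeds 2484.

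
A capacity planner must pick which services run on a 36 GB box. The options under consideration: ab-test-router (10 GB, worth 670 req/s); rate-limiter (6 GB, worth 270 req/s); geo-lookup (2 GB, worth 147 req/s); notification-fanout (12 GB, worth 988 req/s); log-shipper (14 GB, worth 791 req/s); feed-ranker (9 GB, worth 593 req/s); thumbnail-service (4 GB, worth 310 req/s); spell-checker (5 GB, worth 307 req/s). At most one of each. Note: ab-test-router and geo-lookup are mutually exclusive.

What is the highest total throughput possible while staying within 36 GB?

2561

Density check — notification-fanout 82.33, thumbnail-service 77.50, geo-lookup 73.50, ab-test-router 67.00 are the best per GB.
Ab-test-router + notification-fanout + feed-ranker + thumbnail-service uses 35 of the 36 GB and totals 2561.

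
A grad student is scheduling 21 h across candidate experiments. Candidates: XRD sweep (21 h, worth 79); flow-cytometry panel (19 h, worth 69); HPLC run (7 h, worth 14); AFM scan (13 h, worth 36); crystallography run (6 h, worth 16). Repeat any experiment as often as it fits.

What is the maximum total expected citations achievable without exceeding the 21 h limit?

79

Density check — XRD sweep 3.76, flow-cytometry panel 3.63, AFM scan 2.77, crystallography run 2.67 are the best per h.
XRD sweep uses 21 of the 21 h and totals 79.
That's the maximum — no swap from here does better than 79.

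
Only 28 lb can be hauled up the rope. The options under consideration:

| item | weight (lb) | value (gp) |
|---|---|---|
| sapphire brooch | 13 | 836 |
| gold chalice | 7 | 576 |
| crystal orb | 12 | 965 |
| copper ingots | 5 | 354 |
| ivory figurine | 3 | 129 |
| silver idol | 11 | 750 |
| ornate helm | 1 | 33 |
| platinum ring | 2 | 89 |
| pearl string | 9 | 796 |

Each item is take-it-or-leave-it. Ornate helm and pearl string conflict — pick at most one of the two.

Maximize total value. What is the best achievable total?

2337

The ratio ordering already packs tightly: gold chalice + crystal orb + pearl string, 28 lb, 2337.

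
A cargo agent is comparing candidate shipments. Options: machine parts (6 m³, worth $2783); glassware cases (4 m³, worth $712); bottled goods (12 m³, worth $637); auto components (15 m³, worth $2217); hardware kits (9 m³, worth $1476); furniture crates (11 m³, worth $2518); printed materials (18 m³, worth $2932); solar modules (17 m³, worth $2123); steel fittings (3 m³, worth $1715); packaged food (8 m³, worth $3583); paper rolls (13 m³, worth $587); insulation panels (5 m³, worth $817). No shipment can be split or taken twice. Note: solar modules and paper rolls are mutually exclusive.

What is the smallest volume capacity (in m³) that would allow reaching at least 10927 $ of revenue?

32

Look for the lowest-volume combination reaching 10927.
machine parts + glassware cases + furniture crates + steel fittings + packaged food: 11311 revenue at 32 m³.
Below 32 m³ the best achievable stays under 10927.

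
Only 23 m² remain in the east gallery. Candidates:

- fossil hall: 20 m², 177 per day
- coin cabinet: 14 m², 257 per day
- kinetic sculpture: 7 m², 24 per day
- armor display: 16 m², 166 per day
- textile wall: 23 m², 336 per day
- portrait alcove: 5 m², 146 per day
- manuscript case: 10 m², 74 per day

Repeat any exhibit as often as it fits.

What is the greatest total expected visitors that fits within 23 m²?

584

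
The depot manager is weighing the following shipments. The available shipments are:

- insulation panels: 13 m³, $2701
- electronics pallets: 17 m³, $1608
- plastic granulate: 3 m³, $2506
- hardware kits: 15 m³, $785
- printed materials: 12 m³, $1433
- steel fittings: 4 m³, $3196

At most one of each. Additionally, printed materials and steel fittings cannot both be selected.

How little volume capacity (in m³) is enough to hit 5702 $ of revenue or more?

7

Need the lightest bundle worth ≥ 5702.
plastic granulate + steel fittings reaches 5702 using 7 m³.
Below 7 m³ the best achievable stays under 5702.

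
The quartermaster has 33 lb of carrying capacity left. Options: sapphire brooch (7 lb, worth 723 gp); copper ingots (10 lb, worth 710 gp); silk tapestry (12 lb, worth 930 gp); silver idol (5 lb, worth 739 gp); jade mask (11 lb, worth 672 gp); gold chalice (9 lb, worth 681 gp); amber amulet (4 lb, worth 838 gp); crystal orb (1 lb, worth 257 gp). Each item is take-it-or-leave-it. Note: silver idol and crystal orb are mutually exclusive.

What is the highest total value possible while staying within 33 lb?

3429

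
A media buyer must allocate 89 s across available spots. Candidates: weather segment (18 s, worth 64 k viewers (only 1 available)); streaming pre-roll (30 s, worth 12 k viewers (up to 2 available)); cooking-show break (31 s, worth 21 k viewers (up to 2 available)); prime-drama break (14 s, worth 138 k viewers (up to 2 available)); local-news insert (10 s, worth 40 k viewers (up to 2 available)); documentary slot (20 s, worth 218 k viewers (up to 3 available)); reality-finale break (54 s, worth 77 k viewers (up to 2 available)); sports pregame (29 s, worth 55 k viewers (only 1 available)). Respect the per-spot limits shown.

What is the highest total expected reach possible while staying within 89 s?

By expected reach per s: documentary slot 10.90, prime-drama break 9.86, local-news insert 4.00 lead.
The ratio ordering already packs tightly: 2×prime-drama break + 3×documentary slot, 88 s, 930.
Every other selection either busts 89 s or exceeds an availability limit or fails to beat 930.

930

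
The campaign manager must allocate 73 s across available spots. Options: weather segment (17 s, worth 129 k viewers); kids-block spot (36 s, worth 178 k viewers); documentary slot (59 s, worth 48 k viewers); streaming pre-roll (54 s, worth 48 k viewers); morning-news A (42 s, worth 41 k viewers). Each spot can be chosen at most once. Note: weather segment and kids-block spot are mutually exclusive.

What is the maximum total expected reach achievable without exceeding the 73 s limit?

Ranking by ratio (expected reach/s): weather segment 7.59, kids-block spot 4.94, morning-news A 0.98.
Taking kids-block spot: 36 s used, 178 in expected reach.
The closest alternative, weather segment + streaming pre-roll, reaches only 177.

178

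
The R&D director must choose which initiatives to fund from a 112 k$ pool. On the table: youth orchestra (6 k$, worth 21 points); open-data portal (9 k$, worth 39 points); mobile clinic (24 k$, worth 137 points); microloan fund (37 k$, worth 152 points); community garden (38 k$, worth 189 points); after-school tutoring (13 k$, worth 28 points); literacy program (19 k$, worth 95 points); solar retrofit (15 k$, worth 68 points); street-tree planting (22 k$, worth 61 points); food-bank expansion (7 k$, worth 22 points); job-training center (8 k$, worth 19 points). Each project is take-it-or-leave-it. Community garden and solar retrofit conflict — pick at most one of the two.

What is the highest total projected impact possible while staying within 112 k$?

522

Taking youth orchestra + open-data portal + mobile clinic + community garden + literacy program + food-bank expansion + job-training center: 111 k$ used, 522 in projected impact.
An exhaustive check of the 2048 subsets confirms 522.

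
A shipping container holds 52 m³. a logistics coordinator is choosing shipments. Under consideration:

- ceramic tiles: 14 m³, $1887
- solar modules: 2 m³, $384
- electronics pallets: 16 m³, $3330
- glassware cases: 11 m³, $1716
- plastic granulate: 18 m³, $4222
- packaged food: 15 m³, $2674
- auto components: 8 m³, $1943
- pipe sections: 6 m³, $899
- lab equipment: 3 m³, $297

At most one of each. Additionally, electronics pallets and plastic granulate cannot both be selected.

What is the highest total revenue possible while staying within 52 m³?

10555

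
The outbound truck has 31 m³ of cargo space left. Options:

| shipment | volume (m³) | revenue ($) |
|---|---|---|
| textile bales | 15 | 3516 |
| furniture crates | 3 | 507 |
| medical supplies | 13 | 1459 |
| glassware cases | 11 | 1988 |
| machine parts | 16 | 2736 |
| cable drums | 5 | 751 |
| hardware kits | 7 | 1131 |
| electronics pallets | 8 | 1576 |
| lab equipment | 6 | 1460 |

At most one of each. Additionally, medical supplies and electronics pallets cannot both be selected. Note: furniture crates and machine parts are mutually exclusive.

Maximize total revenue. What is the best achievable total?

6614

Taking the top-ratio shipments first gives textile bales + electronics pallets + lab equipment for 6552 (29 m³).
The 8 m³ tied up in electronics pallets is better spent on furniture crates + hardware kits — total rises to 6614 (31 m³).
No other feasible combination exceeds 6614.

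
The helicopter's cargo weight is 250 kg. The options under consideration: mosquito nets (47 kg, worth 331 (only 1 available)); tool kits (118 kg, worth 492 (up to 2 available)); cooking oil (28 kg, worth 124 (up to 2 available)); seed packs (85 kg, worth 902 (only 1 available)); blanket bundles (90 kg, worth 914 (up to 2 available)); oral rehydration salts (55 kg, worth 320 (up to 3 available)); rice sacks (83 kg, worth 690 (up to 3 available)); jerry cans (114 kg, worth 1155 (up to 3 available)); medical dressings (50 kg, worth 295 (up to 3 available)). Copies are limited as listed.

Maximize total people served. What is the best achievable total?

Taking the top-ratio supplies first gives mosquito nets + cooking oil + seed packs + blanket bundles for 2271 (250 kg).
The 118 kg tied up in cooking oil and blanket bundles is better spent on jerry cans — total rises to 2388 (246 kg).
That's the maximum — no swap from here does better than 2388.

2388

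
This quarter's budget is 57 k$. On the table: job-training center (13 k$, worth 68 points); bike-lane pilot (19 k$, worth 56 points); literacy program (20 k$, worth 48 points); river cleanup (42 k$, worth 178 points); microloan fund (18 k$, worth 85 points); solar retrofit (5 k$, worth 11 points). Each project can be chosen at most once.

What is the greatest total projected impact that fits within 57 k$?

Greedy by ratio would take job-training center + bike-lane pilot + microloan fund + solar retrofit: 55 k$ used, total 220.
Dropping bike-lane pilot and microloan fund and solar retrofit frees 42 k$; slotting in river cleanup (42 k$) lifts the total to 246 at 55 k$.
Next best is job-training center + bike-lane pilot + microloan fund + solar retrofit at 220 (55 k$) — short by 26.

246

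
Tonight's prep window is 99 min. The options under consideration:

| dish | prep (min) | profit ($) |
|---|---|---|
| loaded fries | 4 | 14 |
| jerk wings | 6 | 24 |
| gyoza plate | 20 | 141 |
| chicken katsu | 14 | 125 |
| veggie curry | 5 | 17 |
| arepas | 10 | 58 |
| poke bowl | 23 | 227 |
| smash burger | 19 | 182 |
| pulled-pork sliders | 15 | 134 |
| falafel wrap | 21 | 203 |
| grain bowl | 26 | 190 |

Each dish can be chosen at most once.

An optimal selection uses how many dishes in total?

Optimal total is 895.
One optimal bundle: jerk wings + chicken katsu + poke bowl + smash burger + pulled-pork sliders + falafel wrap (98 min).
All optima have 6 dishes.

6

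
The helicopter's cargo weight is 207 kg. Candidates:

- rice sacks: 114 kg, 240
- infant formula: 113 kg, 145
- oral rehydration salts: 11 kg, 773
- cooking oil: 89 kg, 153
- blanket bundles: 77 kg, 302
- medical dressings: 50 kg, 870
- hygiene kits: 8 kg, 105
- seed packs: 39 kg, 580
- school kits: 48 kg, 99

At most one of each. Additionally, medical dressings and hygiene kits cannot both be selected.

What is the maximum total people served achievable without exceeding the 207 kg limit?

Oral rehydration salts + blanket bundles + medical dressings + seed packs uses 177 of the 207 kg and totals 2525.
Nothing else feasible within 207 kg beats 2525.

2525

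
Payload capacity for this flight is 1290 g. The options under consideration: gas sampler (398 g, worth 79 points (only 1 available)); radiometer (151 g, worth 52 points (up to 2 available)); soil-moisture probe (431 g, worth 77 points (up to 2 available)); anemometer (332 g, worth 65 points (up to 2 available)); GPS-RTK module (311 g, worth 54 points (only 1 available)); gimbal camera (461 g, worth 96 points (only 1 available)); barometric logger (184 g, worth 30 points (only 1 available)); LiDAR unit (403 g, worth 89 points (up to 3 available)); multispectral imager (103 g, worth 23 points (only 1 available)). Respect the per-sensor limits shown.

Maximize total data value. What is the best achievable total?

312

The ratio heuristic lands on 2×radiometer + 2×LiDAR unit + multispectral imager (305) but leaves 79 g idle.
Replace LiDAR unit with gimbal camera: the trade gains 7 net, giving 312 at 1269 g.
Nothing else within 1290 g beats 312.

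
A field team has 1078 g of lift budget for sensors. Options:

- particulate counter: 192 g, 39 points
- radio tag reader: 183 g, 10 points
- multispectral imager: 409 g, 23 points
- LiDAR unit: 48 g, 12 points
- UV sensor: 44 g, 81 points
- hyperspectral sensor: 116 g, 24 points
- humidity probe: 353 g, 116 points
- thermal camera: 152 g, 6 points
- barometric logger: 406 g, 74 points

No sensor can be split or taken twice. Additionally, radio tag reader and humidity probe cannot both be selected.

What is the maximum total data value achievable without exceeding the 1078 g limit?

322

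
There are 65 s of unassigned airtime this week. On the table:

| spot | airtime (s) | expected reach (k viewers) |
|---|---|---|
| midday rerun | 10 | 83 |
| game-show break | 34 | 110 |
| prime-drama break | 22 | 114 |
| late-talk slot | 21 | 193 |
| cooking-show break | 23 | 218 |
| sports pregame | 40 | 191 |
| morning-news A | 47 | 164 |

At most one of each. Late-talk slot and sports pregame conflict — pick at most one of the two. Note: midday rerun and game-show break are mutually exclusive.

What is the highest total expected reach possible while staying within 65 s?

By expected reach per s: cooking-show break 9.48, late-talk slot 9.19, midday rerun 8.30 lead.
The ratio ordering already packs tightly: midday rerun + late-talk slot + cooking-show break, 54 s, 494.

494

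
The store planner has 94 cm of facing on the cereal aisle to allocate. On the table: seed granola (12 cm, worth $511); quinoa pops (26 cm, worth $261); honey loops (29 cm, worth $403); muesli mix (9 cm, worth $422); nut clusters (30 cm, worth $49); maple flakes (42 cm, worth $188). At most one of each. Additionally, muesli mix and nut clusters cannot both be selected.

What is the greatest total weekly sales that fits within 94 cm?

The ratio ordering already packs tightly: seed granola + quinoa pops + honey loops + muesli mix, 76 cm, 1597.
No other feasible combination exceeds 1597.

1597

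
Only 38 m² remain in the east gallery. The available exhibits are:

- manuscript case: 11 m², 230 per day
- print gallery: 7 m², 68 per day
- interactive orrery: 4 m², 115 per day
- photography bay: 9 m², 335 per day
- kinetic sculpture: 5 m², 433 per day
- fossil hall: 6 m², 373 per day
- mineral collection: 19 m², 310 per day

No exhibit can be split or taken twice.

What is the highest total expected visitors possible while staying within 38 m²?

1486

Ranking by ratio (expected visitors/m²): kinetic sculpture 86.60, fossil hall 62.17, photography bay 37.22.
The ratio ordering already packs tightly: manuscript case + interactive orrery + photography bay + kinetic sculpture + fossil hall, 35 m², 1486.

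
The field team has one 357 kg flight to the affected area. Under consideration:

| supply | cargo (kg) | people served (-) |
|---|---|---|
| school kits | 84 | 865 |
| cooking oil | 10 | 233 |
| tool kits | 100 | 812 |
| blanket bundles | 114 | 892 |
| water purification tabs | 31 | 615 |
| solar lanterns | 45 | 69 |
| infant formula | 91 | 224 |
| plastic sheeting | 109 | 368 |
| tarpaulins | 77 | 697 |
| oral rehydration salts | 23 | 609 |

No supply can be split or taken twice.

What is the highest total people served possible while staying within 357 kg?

3911

Ranking by ratio (people served/kg): oral rehydration salts 26.48, cooking oil 23.30, water purification tabs 19.84.
Filling by ratio: school kits + cooking oil + tool kits + water purification tabs + tarpaulins + oral rehydration salts for 3831, with 32 kg left unused.
Dropping tool kits frees 100 kg; slotting in blanket bundles (114 kg) lifts the total to 3911 at 339 kg.
No other feasible combination exceeds 3911.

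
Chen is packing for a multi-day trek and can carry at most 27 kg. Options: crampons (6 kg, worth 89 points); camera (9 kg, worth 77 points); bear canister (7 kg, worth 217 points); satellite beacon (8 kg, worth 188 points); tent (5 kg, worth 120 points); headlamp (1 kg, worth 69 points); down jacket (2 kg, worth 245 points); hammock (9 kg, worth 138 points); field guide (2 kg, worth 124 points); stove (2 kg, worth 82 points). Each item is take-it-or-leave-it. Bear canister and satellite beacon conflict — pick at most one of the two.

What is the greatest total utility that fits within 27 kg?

Best packing: crampons + bear canister + tent + headlamp + down jacket + field guide + stove — 25 kg, 946 total.

946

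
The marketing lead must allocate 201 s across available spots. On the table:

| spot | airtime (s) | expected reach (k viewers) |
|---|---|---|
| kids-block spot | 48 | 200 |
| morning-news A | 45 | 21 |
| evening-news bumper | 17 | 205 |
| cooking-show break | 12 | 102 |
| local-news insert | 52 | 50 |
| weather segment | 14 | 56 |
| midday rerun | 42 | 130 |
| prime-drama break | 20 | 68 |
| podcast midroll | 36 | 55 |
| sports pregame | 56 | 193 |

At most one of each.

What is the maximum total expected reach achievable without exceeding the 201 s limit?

Filling by ratio: kids-block spot + evening-news bumper + cooking-show break + weather segment + prime-drama break + sports pregame for 824, with 34 s left unused.
The 14 s tied up in weather segment is better spent on midday rerun — total rises to 898 (195 s).
No other feasible combination exceeds 898.

898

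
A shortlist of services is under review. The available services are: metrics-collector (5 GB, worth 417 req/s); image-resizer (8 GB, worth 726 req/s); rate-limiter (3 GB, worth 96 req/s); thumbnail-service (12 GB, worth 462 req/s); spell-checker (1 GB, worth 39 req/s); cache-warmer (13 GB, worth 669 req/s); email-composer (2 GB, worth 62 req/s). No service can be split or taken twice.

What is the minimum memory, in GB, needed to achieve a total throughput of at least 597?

Minimise GB subject to total throughput ≥ 597.
Taking image-resizer gives 726 (≥ 597) for 8 GB.
Below 8 GB the best achievable stays under 597.

8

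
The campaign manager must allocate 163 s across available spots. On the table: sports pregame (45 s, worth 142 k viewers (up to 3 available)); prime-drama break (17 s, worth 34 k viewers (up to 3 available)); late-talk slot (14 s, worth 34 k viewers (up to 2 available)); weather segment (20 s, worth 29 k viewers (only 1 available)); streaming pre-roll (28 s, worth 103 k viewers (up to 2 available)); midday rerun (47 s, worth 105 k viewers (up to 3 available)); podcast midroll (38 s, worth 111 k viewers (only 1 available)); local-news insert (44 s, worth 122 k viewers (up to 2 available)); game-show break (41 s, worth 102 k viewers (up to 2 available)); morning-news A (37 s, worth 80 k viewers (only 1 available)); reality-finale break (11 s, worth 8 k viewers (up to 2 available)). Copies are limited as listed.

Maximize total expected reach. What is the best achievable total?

529

By expected reach per s: streaming pre-roll 3.68, sports pregame 3.16, podcast midroll 2.92 lead.
Filling by ratio: 2×sports pregame + late-talk slot + 2×streaming pre-roll for 524, with 3 s left unused.
Dropping late-talk slot and streaming pre-roll frees 42 s; slotting in sports pregame (45 s) lifts the total to 529 at 163 s.
No other feasible combination exceeds 529.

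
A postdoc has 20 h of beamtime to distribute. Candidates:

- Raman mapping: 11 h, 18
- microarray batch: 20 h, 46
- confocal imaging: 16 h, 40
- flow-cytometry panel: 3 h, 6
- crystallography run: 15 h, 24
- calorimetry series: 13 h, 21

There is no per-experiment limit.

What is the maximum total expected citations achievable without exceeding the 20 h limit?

Best packing: microarray batch — 20 h, 46 total.

46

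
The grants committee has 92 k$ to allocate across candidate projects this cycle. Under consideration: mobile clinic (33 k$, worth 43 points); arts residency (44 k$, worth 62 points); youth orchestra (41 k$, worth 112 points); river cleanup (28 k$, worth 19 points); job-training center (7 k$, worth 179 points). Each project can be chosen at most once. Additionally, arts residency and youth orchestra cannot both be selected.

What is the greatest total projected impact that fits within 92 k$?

334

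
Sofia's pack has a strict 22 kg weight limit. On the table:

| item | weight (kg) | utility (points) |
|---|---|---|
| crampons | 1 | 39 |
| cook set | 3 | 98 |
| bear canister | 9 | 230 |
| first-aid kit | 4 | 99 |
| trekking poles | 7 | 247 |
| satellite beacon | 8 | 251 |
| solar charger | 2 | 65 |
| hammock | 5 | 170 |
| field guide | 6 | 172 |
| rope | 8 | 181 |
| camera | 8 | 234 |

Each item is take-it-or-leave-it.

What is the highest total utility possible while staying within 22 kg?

A density-first pass picks crampons + cook set + first-aid kit + trekking poles + solar charger + hammock — 718 at 22 kg.
Replace crampons and cook set and first-aid kit with satellite beacon: the trade gains 15 net, giving 733 at 22 kg.
That's the maximum — no swap from here does better than 733.

733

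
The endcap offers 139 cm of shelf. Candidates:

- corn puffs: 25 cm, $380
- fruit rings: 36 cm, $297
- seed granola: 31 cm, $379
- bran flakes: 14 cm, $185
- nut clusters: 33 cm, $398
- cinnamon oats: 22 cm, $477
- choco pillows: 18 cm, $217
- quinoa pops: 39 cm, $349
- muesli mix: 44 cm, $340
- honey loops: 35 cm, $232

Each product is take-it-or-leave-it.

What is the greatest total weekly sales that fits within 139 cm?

1851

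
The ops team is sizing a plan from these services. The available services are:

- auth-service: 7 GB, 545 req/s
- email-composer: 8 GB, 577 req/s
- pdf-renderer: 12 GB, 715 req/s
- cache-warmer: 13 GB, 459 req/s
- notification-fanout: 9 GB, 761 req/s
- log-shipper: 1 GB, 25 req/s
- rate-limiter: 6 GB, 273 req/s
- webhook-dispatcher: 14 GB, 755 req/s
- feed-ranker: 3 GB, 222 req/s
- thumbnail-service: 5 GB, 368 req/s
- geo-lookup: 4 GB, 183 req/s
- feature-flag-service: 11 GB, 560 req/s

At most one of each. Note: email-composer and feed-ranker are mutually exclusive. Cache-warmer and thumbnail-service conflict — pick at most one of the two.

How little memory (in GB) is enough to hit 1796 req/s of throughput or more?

Need the lightest bundle worth ≥ 1796.
Taking auth-service + email-composer + notification-fanout gives 1883 (≥ 1796) for 24 GB.
Below 24 GB the best achievable stays under 1796.

24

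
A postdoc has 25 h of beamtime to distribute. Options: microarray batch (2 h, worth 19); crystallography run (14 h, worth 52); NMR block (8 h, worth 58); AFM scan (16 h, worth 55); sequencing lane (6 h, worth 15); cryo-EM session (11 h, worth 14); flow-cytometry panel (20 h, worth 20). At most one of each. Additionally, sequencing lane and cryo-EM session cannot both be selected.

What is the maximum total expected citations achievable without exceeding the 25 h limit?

129

Microarray batch + crystallography run + NMR block uses 24 of the 25 h and totals 129.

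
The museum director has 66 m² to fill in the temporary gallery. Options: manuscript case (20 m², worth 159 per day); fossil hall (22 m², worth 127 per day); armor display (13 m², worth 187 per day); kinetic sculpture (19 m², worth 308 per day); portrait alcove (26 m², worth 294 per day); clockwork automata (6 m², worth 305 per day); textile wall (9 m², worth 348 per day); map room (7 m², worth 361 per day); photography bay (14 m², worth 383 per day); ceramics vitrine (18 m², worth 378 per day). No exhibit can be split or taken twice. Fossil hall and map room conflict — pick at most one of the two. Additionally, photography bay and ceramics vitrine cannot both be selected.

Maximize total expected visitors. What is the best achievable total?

1705

By expected visitors per m²: map room 51.57, clockwork automata 50.83, textile wall 38.67, photography bay 27.36 lead.
Best packing: kinetic sculpture + clockwork automata + textile wall + map room + photography bay — 55 m², 1705 total.
Next best is kinetic sculpture + clockwork automata + textile wall + map room + ceramics vitrine at 1700 (59 m²) — short by 5.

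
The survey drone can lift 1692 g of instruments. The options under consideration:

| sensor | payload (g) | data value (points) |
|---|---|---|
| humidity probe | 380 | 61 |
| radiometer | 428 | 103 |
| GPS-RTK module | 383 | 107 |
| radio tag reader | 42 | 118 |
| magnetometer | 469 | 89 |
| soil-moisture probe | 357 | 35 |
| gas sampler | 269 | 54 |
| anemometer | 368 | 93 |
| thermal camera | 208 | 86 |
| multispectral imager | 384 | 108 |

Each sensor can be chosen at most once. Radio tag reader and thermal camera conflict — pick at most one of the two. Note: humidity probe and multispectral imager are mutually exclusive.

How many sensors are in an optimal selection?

Optimal total is 529.
One optimal bundle: radiometer + GPS-RTK module + radio tag reader + anemometer + multispectral imager (1605 g).
Any selection reaching 529 contains exactly 5 sensors.

5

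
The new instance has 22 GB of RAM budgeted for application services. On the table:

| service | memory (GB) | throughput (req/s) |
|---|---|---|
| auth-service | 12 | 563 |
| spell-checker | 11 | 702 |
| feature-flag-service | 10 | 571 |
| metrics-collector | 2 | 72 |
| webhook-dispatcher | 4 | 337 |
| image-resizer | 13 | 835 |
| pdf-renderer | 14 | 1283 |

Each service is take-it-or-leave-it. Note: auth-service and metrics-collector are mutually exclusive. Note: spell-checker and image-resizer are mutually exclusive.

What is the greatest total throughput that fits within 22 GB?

By throughput per GB: pdf-renderer 91.64, webhook-dispatcher 84.25, image-resizer 64.23 lead.
Metrics-collector + webhook-dispatcher + pdf-renderer uses 20 of the 22 GB and totals 1692.

1692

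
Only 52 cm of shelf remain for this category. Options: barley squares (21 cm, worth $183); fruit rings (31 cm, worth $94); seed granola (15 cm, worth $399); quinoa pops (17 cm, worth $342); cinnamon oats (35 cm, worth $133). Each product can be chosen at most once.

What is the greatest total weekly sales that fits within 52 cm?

741

By weekly sales per cm: seed granola 26.60, quinoa pops 20.12, barley squares 8.71, cinnamon oats 3.80 lead.
Seed granola + quinoa pops uses 32 of the 52 cm and totals 741.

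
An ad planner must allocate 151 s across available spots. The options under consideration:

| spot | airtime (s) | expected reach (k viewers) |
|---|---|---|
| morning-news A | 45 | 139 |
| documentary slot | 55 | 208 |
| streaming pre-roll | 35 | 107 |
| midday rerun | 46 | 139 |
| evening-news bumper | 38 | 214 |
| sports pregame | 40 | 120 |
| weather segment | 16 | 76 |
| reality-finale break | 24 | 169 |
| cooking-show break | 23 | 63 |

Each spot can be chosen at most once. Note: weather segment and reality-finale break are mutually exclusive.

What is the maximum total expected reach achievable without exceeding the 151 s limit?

Taking documentary slot + evening-news bumper + reality-finale break + cooking-show break: 140 s used, 654 in expected reach.
No other feasible combination exceeds 654.

654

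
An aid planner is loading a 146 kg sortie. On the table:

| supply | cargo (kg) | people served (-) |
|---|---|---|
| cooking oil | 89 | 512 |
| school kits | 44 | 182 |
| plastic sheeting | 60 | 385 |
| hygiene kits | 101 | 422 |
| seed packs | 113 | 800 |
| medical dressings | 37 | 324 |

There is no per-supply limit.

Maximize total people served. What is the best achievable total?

Filling by ratio: 3×medical dressings for 972, with 35 kg left unused.
The 37 kg tied up in medical dressings is better spent on plastic sheeting — total rises to 1033 (134 kg).
No other feasible combination exceeds 1033.

1033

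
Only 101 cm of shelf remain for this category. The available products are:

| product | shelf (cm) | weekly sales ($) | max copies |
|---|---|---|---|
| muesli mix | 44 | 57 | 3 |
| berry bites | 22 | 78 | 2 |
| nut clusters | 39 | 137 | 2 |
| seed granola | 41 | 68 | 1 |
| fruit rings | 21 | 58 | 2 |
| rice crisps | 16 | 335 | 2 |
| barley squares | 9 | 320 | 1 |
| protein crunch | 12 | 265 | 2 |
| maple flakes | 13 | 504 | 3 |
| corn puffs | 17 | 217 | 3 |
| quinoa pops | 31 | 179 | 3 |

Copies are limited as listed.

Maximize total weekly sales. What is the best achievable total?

Filling by ratio: rice crisps + barley squares + 2×protein crunch + 3×maple flakes for 2697, with 13 cm left unused.
Dropping protein crunch frees 12 cm; slotting in rice crisps (16 cm) lifts the total to 2767 at 92 cm.

2767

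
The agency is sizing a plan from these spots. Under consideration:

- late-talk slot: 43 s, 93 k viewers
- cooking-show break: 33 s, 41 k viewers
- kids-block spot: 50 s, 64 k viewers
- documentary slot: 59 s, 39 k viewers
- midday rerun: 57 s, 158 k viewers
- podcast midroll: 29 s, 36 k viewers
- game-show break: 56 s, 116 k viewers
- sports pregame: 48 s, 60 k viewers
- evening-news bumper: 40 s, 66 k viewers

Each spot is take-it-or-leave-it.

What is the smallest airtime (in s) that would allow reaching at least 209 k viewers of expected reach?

97

Minimise s subject to total expected reach ≥ 209.
Taking midday rerun + evening-news bumper gives 224 (≥ 209) for 97 s.
Below 97 s the best achievable stays under 209.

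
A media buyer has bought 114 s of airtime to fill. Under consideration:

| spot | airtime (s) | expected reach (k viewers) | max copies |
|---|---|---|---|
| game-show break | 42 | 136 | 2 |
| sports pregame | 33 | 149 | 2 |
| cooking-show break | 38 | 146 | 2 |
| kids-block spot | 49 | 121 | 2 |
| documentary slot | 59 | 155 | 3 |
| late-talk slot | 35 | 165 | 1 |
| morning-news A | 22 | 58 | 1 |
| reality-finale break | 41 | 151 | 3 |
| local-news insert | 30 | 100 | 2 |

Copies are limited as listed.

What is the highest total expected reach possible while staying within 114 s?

Ranking by ratio (expected reach/s): late-talk slot 4.71, sports pregame 4.52, cooking-show break 3.84.
Greedy by ratio would take 2×sports pregame + late-talk slot: 101 s used, total 463.
Replace sports pregame with reality-finale break: the trade gains 2 net, giving 465 at 109 s.
The spare 5 s is too small for any remaining spot, and no exchange beats 465.

465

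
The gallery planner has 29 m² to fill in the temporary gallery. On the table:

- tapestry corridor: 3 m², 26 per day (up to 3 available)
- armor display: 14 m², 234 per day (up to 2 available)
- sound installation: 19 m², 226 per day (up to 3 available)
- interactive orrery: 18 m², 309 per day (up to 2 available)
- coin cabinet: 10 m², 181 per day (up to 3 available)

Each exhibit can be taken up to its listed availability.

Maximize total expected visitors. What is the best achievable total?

490

Taking the top-ratio exhibits first gives 3×tapestry corridor + 2×coin cabinet for 440 (29 m²).
Replace 3×tapestry corridor and coin cabinet with interactive orrery: the trade gains 50 net, giving 490 at 28 m².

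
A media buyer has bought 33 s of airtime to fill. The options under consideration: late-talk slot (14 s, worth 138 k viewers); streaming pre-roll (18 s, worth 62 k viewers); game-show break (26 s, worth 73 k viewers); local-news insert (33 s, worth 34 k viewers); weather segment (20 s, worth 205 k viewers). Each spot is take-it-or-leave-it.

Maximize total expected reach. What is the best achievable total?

205

Weather segment uses 20 of the 33 s and totals 205.
That's the maximum — no swap from here does better than 205.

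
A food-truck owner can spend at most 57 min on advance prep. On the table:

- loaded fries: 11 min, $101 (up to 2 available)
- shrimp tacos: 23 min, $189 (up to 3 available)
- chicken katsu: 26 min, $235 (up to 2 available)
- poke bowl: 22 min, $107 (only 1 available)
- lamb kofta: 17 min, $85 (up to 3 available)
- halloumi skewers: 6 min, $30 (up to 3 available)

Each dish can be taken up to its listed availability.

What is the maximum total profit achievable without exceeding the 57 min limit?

Filling by ratio: 2×loaded fries + chicken katsu + halloumi skewers for 467, with 3 min left unused.
The 43 min tied up in loaded fries and chicken katsu and halloumi skewers is better spent on 2×shrimp tacos — total rises to 479 (57 min).

479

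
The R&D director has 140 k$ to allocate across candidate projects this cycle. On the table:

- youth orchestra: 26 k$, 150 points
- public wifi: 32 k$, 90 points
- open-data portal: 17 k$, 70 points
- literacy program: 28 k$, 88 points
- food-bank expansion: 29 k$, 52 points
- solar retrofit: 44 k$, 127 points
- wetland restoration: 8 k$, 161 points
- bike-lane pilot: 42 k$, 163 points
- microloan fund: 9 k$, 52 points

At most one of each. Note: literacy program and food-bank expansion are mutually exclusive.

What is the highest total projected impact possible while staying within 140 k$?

686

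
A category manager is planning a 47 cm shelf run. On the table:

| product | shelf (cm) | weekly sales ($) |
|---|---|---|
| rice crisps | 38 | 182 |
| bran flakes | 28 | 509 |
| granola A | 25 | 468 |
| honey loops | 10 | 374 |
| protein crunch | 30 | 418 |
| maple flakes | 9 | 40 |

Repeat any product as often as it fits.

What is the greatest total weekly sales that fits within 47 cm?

1496

4×honey loops uses 40 of the 47 cm and totals 1496.
The spare 7 cm is too small for any remaining product, and no exchange beats 1496.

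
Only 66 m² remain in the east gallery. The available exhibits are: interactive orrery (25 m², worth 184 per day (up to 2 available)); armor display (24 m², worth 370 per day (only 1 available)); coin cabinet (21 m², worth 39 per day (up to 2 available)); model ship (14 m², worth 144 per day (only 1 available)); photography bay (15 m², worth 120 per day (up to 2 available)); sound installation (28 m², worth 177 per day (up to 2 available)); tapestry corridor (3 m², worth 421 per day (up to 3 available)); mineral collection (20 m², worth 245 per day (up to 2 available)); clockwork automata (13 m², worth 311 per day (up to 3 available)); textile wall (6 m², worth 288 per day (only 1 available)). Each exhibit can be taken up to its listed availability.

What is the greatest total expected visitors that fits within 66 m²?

2543

Taking the top-ratio exhibits first gives 3×tapestry corridor + 3×clockwork automata + textile wall for 2484 (54 m²).
Replace clockwork automata with armor display: the trade gains 59 net, giving 2543 at 65 m².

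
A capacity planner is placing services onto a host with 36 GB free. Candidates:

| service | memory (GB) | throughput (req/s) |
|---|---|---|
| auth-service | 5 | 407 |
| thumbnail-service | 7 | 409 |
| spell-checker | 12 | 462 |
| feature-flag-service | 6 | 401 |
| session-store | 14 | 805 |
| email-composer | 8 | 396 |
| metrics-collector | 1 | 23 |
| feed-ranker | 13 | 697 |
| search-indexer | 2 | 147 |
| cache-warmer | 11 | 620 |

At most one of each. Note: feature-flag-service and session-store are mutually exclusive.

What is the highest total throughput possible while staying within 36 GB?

2164

Auth-service + thumbnail-service + session-store + email-composer + search-indexer uses 36 of the 36 GB and totals 2164.
That's the maximum — no feasible swap from here does better than 2164.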